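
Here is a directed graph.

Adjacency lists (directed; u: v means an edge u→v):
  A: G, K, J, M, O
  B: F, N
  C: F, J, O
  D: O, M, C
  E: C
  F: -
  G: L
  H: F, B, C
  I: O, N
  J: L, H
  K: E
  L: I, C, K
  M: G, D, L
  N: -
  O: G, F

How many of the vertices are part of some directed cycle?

A vertex is on a directed cycle iff it belongs to a strongly connected component of size ≥ 2 (or has a self-loop).
The vertices on cycles are {C, D, E, G, H, I, J, K, L, M, O} — 11 in total.

11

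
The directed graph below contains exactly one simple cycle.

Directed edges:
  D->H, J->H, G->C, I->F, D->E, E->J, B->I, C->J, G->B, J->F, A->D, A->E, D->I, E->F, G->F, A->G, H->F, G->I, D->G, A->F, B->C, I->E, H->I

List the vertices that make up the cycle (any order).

E, H, I, J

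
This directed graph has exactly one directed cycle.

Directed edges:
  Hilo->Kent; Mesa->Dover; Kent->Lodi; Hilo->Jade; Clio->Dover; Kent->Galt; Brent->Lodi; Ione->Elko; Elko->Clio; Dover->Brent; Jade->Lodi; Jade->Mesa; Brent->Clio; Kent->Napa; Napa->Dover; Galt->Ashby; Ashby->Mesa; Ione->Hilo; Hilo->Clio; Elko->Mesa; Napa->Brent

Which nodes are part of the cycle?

DFS with gray/black marking from Brent:
Brent gray
  Lodi gray
  Lodi black
  Clio gray
    Dover gray
      Dover→Brent: Brent is gray → back edge
Back edge closes the cycle Brent → Clio → Dover → Brent; its vertices are {Clio, Brent, Dover}.

Clio, Brent, Dover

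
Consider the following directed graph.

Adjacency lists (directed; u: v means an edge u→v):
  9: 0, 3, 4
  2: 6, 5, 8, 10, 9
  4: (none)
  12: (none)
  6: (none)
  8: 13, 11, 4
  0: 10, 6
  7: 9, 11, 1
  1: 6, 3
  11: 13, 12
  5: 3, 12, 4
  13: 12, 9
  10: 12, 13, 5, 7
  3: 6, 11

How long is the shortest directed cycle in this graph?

For each vertex v, BFS finds the shortest path from v back to v.
The shortest such closed walk is 10 → 13 → 9 → 0 → 10, length 4.

4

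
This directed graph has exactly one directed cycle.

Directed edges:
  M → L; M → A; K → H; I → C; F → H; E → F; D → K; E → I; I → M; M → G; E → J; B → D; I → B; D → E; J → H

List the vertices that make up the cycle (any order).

B, D, E, I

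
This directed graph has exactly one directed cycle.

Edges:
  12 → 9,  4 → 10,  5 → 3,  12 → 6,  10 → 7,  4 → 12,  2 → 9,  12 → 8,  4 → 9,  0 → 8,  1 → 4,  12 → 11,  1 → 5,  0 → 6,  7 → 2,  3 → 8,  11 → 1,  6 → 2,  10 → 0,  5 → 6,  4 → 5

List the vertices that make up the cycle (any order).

DFS with gray/black marking from 1:
1 gray
  5 gray
    6 gray
      2 gray
        9 gray
        9 black
      2 black
    6 black
    3 gray
      8 gray
      8 black
    3 black
  5 black
  4 gray
    4→5: 5 black — skip
    4→9: 9 black — skip
    12 gray
      11 gray
        11→1: 1 is gray → back edge
Back edge closes the cycle 1 → 4 → 12 → 11 → 1; its vertices are {1, 4, 11, 12}.

1, 4, 11, 12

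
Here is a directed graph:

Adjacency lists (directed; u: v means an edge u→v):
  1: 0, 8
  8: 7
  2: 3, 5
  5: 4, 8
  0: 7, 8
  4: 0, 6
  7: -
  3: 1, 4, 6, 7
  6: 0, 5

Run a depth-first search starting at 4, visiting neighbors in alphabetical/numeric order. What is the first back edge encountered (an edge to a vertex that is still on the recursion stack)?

DFS from 4 (visiting neighbors in alphabetical/numeric order); mark gray on enter, black on exit:
4 gray
  0 gray
    7 gray
    7 black
    8 gray
      8→7: 7 black — skip
    8 black
  0 black
  6 gray
    6→0: 0 black — skip
    5 gray
      5→4: 4 is gray → back edge
First back edge: 5 → 4.

5->4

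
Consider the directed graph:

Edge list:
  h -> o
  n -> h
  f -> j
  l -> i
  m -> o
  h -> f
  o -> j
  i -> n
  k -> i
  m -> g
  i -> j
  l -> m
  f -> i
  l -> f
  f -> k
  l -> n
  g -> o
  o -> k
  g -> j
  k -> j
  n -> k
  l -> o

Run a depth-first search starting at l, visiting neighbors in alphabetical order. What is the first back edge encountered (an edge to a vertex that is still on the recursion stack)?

DFS from l (visiting neighbors in alphabetical order); mark gray on enter, black on exit:
l gray
  f gray
    i gray
      j gray
      j black
      n gray
        h gray
          h→f: f is gray → back edge
First back edge: h → f.

h→f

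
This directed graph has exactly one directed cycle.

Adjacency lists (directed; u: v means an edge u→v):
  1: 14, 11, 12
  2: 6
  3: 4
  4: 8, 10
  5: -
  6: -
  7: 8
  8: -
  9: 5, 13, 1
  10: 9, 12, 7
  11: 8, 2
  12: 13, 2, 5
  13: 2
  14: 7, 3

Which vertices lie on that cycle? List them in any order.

1, 3, 4, 9, 10, 14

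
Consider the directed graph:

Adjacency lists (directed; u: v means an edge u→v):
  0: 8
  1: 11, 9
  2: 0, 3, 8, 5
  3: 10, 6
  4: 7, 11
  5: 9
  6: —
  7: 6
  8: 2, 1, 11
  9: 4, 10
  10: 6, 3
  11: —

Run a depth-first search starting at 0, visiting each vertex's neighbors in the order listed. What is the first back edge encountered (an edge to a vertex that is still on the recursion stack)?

2->0

DFS from 0 (visiting each vertex's neighbors in the order listed); mark gray on enter, black on exit:
0 gray
  8 gray
    2 gray
      2→0: 0 is gray → back edge
First back edge: 2 → 0.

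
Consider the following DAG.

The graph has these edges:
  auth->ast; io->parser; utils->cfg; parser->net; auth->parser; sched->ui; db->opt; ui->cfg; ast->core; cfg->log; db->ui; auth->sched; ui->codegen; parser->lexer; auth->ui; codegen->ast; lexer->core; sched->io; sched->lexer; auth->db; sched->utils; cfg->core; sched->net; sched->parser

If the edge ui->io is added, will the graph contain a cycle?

Adding ui→io creates a cycle iff io can already reach ui.
Explore from io: no path reaches ui. The graph stays acyclic.

No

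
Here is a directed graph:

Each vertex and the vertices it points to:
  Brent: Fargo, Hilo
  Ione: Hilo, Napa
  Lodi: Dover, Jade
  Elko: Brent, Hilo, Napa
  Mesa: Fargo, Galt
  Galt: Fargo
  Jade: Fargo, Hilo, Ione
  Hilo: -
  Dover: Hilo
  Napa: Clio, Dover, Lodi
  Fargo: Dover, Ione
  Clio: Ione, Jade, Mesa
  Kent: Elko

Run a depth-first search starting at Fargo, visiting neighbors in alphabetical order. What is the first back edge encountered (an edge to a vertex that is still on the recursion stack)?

DFS from Fargo (visiting neighbors in alphabetical order); mark gray on enter, black on exit:
Fargo gray
  Dover gray
    Hilo gray
    Hilo black
  Dover black
  Ione gray
    Ione→Hilo: Hilo black — skip
    Napa gray
      Clio gray
        Clio→Ione: Ione is gray → back edge
First back edge: Clio → Ione.

Clio→Ione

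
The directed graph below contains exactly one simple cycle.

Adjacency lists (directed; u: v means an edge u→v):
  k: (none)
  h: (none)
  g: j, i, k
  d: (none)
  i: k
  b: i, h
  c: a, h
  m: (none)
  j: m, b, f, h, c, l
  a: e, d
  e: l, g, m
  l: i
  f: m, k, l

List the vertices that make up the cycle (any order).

a, c, e, g, j

DFS with gray/black marking from j:
j gray
  m gray
  m black
  b gray
    i gray
      k gray
      k black
    i black
    h gray
    h black
  b black
  f gray
    f→m: m black — skip
    f→k: k black — skip
    l gray
      l→i: i black — skip
    l black
  f black
  j→h: h black — skip
  c gray
    a gray
      e gray
        e→l: l black — skip
        g gray
          g→j: j is gray → back edge
Back edge closes the cycle j → c → a → e → g → j; its vertices are {a, c, e, g, j}.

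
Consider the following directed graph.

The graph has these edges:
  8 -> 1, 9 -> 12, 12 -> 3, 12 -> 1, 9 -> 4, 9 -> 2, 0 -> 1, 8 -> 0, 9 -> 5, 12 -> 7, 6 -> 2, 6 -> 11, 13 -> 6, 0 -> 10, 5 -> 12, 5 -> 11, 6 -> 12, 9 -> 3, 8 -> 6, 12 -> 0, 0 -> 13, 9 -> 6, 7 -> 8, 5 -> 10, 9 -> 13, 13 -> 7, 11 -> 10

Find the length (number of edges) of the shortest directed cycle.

4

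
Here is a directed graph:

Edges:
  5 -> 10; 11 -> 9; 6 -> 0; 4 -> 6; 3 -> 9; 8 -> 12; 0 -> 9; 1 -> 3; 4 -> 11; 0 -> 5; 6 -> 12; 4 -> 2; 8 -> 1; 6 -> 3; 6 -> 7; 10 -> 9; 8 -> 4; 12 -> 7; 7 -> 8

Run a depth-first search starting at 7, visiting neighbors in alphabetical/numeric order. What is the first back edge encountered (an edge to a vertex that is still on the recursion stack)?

6→7

DFS from 7 (visiting neighbors in alphabetical/numeric order); mark gray on enter, black on exit:
7 gray
  8 gray
    1 gray
      3 gray
        9 gray
        9 black
      3 black
    1 black
    4 gray
      2 gray
      2 black
      6 gray
        0 gray
          5 gray
            10 gray
              10→9: 9 black — skip
            10 black
          5 black
          0→9: 9 black — skip
        0 black
        6→3: 3 black — skip
        6→7: 7 is gray → back edge
First back edge: 6 → 7.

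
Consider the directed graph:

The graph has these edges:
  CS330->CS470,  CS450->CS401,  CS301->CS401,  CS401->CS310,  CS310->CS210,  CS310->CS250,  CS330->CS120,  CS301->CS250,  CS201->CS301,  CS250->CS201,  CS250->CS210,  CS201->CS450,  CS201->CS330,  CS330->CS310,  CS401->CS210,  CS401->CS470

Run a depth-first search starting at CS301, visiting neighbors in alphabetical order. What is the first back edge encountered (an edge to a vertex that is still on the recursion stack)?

DFS from CS301 (visiting neighbors in alphabetical order); mark gray on enter, black on exit:
CS301 gray
  CS250 gray
    CS201 gray
      CS201→CS301: CS301 is gray → back edge
First back edge: CS201 → CS301.

CS201->CS301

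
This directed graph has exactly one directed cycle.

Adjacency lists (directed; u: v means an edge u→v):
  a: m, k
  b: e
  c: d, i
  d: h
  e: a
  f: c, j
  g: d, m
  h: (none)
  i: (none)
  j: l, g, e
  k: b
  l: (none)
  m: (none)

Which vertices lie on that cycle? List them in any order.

DFS with gray/black marking from e:
e gray
  a gray
    m gray
    m black
    k gray
      b gray
        b→e: e is gray → back edge
Back edge closes the cycle e → a → k → b → e; its vertices are {a, b, e, k}.

a, b, e, k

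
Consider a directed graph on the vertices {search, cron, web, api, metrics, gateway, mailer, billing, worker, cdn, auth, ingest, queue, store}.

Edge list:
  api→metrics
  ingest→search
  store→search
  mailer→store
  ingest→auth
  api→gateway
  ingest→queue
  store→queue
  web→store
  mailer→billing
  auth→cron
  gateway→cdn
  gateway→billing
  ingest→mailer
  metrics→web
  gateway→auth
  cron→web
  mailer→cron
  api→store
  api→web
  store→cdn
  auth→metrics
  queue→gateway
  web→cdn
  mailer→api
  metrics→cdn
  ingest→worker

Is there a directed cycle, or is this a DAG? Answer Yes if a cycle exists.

DFS with white/gray/black marking, starting from ingest:
ingest gray
  worker gray
  worker black
  search gray
  search black
  queue gray
    gateway gray
      cdn gray
      cdn black
      auth gray
        metrics gray
          web gray
            store gray
              store→queue: queue is gray → back edge
Back edge found, so a cycle exists: queue → gateway → auth → metrics → web → store → queue.

Yes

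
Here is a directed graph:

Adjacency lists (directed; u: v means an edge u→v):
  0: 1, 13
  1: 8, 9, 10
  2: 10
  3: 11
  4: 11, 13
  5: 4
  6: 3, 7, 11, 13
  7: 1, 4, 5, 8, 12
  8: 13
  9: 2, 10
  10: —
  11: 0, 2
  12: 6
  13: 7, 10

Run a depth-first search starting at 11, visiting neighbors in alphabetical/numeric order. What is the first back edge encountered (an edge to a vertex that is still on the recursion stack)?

DFS from 11 (visiting neighbors in alphabetical/numeric order); mark gray on enter, black on exit:
11 gray
  0 gray
    1 gray
      8 gray
        13 gray
          7 gray
            7→1: 1 is gray → back edge
First back edge: 7 → 1.

7→1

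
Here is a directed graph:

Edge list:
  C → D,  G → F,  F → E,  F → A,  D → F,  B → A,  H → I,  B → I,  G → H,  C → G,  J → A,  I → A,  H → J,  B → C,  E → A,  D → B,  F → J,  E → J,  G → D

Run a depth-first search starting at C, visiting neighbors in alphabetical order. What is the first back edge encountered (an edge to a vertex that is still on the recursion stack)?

DFS from C (visiting neighbors in alphabetical order); mark gray on enter, black on exit:
C gray
  D gray
    B gray
      A gray
      A black
      B→C: C is gray → back edge
First back edge: B → C.

B->C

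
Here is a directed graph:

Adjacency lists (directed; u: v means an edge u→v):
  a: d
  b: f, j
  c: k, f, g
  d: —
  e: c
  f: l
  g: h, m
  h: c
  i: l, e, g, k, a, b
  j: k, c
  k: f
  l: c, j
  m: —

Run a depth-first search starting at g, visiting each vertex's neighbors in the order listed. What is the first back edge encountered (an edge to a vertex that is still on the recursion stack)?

l→c

DFS from g (visiting each vertex's neighbors in the order listed); mark gray on enter, black on exit:
g gray
  h gray
    c gray
      k gray
        f gray
          l gray
            l→c: c is gray → back edge
First back edge: l → c.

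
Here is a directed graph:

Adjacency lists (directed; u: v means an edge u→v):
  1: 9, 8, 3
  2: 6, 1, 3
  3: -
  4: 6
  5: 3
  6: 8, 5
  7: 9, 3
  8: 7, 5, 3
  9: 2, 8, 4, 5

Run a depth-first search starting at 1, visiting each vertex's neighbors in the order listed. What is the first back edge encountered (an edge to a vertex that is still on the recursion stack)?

7→9

DFS from 1 (visiting each vertex's neighbors in the order listed); mark gray on enter, black on exit:
1 gray
  9 gray
    2 gray
      6 gray
        8 gray
          7 gray
            7→9: 9 is gray → back edge
First back edge: 7 → 9.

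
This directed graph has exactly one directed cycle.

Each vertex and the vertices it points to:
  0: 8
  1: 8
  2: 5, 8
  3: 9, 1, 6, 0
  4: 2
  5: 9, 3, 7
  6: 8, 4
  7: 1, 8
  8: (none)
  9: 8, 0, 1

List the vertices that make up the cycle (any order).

DFS with gray/black marking from 5:
5 gray
  9 gray
    8 gray
    8 black
    0 gray
      0→8: 8 black — skip
    0 black
    1 gray
      1→8: 8 black — skip
    1 black
  9 black
  3 gray
    3→9: 9 black — skip
    3→1: 1 black — skip
    6 gray
      6→8: 8 black — skip
      4 gray
        2 gray
          2→5: 5 is gray → back edge
Back edge closes the cycle 5 → 3 → 6 → 4 → 2 → 5; its vertices are {2, 3, 4, 5, 6}.

2, 3, 4, 5, 6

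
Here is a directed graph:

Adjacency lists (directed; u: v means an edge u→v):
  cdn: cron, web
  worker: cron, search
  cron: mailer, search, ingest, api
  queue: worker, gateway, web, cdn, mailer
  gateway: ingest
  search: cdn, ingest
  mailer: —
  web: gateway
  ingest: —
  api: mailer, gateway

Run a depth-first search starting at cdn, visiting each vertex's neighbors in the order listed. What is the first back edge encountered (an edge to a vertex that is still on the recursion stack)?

DFS from cdn (visiting each vertex's neighbors in the order listed); mark gray on enter, black on exit:
cdn gray
  cron gray
    mailer gray
    mailer black
    search gray
      search→cdn: cdn is gray → back edge
First back edge: search → cdn.

search->cdn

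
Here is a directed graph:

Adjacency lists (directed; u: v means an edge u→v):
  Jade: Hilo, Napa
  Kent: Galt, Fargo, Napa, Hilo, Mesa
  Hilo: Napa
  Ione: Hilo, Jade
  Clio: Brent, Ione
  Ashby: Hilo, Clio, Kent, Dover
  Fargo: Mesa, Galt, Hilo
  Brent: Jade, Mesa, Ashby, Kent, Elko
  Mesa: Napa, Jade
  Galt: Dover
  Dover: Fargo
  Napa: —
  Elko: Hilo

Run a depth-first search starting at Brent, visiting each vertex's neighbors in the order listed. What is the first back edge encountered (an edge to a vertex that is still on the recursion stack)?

DFS from Brent (visiting each vertex's neighbors in the order listed); mark gray on enter, black on exit:
Brent gray
  Jade gray
    Hilo gray
      Napa gray
      Napa black
    Hilo black
    Jade→Napa: Napa black — skip
  Jade black
  Mesa gray
    Mesa→Napa: Napa black — skip
    Mesa→Jade: Jade black — skip
  Mesa black
  Ashby gray
    Ashby→Hilo: Hilo black — skip
    Clio gray
      Clio→Brent: Brent is gray → back edge
First back edge: Clio → Brent.

Clio→Brent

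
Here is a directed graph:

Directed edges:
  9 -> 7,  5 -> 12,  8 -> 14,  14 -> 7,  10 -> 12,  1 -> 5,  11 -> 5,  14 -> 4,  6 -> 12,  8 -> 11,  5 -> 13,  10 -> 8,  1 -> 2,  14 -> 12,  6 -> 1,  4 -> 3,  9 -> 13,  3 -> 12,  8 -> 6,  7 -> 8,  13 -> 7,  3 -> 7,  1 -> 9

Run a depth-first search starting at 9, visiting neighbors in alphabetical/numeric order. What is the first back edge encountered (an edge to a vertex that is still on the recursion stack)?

13->7

DFS from 9 (visiting neighbors in alphabetical/numeric order); mark gray on enter, black on exit:
9 gray
  7 gray
    8 gray
      6 gray
        1 gray
          2 gray
          2 black
          5 gray
            12 gray
            12 black
            13 gray
              13→7: 7 is gray → back edge
First back edge: 13 → 7.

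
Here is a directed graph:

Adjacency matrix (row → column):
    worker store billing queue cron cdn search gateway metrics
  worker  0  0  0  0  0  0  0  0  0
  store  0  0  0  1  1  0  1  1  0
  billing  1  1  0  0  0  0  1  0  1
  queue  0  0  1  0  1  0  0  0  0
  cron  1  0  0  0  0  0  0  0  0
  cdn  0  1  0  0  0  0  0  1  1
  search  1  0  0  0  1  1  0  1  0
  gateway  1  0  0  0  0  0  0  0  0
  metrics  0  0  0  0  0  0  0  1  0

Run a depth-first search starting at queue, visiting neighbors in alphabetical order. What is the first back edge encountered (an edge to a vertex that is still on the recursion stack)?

DFS from queue (visiting neighbors in alphabetical order); mark gray on enter, black on exit:
queue gray
  billing gray
    metrics gray
      gateway gray
        worker gray
        worker black
      gateway black
    metrics black
    search gray
      cdn gray
        cdn→gateway: gateway black — skip
        cdn→metrics: metrics black — skip
        store gray
          cron gray
            cron→worker: worker black — skip
          cron black
          store→gateway: gateway black — skip
          store→queue: queue is gray → back edge
First back edge: store → queue.

store→queue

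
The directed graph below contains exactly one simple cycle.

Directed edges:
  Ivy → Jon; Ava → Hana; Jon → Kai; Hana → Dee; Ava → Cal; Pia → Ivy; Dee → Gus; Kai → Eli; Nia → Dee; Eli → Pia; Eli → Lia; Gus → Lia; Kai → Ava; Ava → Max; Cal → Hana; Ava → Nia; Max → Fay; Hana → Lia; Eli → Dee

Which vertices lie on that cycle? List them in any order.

Eli, Ivy, Jon, Kai, Pia

DFS with gray/black marking from Kai:
Kai gray
  Eli gray
    Pia gray
      Ivy gray
        Jon gray
          Jon→Kai: Kai is gray → back edge
Back edge closes the cycle Kai → Eli → Pia → Ivy → Jon → Kai; its vertices are {Eli, Ivy, Jon, Kai, Pia}.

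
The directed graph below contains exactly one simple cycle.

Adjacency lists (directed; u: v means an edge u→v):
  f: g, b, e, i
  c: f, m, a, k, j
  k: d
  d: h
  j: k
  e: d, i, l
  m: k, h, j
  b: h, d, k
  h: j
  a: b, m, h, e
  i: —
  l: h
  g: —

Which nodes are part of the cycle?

DFS with gray/black marking from j:
j gray
  k gray
    d gray
      h gray
        h→j: j is gray → back edge
Back edge closes the cycle j → k → d → h → j; its vertices are {d, h, j, k}.

d, h, j, k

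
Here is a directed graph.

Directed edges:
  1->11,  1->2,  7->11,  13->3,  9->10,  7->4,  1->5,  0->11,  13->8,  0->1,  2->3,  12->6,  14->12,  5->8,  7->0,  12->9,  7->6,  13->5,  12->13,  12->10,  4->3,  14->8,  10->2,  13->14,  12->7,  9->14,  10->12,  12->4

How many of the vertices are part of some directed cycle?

A vertex is on a directed cycle iff it belongs to a strongly connected component of size ≥ 2 (or has a self-loop).
The vertices on cycles are {9, 10, 12, 13, 14} — 5 in total.

5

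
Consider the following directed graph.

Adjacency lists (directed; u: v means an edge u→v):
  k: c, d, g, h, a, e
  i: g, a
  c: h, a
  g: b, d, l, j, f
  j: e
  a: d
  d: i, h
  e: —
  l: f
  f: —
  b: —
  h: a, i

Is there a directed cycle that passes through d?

Yes

d is on a cycle iff d can reach itself via ≥1 edge.
d → i → g → d — yes.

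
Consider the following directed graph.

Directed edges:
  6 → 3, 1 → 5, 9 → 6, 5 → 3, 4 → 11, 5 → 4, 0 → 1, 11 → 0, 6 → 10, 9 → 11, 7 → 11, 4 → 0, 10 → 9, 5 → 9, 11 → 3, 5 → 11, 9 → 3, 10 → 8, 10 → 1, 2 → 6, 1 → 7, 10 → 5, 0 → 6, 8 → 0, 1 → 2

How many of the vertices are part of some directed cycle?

A vertex is on a directed cycle iff it belongs to a strongly connected component of size ≥ 2 (or has a self-loop).
The vertices on cycles are {0, 1, 2, 4, 5, 6, 7, 8, 9, 10, 11} — 11 in total.

11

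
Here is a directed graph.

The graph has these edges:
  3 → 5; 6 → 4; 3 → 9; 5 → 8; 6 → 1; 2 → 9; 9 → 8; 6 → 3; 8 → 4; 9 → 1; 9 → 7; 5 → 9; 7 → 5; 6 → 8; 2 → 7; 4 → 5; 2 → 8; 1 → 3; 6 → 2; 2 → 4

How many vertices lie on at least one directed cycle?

7

A vertex is on a directed cycle iff it belongs to a strongly connected component of size ≥ 2 (or has a self-loop).
The vertices on cycles are {1, 3, 4, 5, 7, 8, 9} — 7 in total.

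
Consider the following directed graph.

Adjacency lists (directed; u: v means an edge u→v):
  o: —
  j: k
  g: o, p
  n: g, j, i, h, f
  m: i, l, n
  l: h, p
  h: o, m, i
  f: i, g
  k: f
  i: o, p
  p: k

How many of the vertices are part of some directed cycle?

9

A vertex is on a directed cycle iff it belongs to a strongly connected component of size ≥ 2 (or has a self-loop).
The vertices on cycles are {f, g, h, i, k, l, m, n, p} — 9 in total.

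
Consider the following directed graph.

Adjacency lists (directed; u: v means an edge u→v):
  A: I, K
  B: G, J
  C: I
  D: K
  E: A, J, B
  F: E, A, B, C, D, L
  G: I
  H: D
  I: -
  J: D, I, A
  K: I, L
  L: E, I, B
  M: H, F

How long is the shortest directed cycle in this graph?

4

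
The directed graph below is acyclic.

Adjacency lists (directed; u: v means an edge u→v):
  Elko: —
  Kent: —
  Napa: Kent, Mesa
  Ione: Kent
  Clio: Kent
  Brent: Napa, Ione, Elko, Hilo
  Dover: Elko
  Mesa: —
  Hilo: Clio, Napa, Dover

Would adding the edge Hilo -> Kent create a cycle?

Adding Hilo→Kent creates a cycle iff Kent can already reach Hilo.
Explore from Kent: no path reaches Hilo. The graph stays acyclic.

No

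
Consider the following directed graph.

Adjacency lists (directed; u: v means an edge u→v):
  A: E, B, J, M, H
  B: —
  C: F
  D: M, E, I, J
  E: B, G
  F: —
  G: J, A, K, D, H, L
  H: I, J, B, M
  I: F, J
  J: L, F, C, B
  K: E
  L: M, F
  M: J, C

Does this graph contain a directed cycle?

Yes

DFS with white/gray/black marking, starting from M:
M gray
  J gray
    L gray
      L→M: M is gray → back edge
Back edge found, so a cycle exists: M → J → L → M.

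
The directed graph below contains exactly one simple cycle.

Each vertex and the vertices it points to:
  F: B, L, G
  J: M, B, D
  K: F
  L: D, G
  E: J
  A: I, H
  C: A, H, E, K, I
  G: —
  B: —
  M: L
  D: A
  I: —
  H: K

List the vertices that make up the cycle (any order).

DFS with gray/black marking from A:
A gray
  I gray
  I black
  H gray
    K gray
      F gray
        B gray
        B black
        L gray
          D gray
            D→A: A is gray → back edge
Back edge closes the cycle A → H → K → F → L → D → A; its vertices are {A, D, F, H, K, L}.

A, D, F, H, K, L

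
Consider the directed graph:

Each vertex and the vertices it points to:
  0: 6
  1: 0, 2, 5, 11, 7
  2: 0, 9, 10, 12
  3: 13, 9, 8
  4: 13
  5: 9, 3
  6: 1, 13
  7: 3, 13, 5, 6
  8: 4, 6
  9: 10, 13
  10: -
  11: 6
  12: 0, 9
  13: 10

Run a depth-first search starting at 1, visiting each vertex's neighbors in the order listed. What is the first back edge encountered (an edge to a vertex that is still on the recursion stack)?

6→1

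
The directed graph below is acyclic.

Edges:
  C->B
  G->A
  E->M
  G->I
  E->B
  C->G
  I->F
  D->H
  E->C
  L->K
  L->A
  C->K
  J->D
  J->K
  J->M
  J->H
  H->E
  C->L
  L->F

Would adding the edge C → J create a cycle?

Yes

Adding C→J creates a cycle iff J can already reach C.
Path from J: J → H → E → C.
So J → … → C → J is a cycle.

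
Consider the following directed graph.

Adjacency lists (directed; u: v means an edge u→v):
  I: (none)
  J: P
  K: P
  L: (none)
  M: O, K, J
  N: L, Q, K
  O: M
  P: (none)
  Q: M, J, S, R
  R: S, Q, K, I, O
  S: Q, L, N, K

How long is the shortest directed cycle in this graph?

2

For each vertex v, BFS finds the shortest path from v back to v.
The shortest such closed walk is R → Q → R, length 2.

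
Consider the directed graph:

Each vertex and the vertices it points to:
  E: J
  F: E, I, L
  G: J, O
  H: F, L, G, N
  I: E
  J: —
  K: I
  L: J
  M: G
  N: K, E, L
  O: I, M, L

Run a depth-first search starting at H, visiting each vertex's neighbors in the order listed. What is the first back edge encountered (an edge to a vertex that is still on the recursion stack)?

DFS from H (visiting each vertex's neighbors in the order listed); mark gray on enter, black on exit:
H gray
  F gray
    E gray
      J gray
      J black
    E black
    I gray
      I→E: E black — skip
    I black
    L gray
      L→J: J black — skip
    L black
  F black
  H→L: L black — skip
  G gray
    G→J: J black — skip
    O gray
      O→I: I black — skip
      M gray
        M→G: G is gray → back edge
First back edge: M → G.

M→G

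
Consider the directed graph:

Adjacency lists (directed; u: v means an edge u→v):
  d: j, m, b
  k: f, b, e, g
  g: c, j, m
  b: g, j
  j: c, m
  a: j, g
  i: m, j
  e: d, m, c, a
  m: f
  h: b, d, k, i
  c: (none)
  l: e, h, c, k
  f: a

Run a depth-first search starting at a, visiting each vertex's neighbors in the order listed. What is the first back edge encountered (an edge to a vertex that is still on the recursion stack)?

DFS from a (visiting each vertex's neighbors in the order listed); mark gray on enter, black on exit:
a gray
  j gray
    c gray
    c black
    m gray
      f gray
        f→a: a is gray → back edge
First back edge: f → a.

f→a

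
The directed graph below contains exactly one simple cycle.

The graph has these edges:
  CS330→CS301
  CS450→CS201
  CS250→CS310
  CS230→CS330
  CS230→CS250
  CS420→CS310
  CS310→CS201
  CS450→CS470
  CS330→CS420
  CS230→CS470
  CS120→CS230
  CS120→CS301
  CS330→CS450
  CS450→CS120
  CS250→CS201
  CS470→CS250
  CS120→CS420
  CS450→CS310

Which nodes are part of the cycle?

DFS with gray/black marking from CS330:
CS330 gray
  CS420 gray
    CS310 gray
      CS201 gray
      CS201 black
    CS310 black
  CS420 black
  CS450 gray
    CS470 gray
      CS250 gray
        CS250→CS201: CS201 black — skip
        CS250→CS310: CS310 black — skip
      CS250 black
    CS470 black
    CS120 gray
      CS120→CS420: CS420 black — skip
      CS301 gray
      CS301 black
      CS230 gray
        CS230→CS330: CS330 is gray → back edge
Back edge closes the cycle CS330 → CS450 → CS120 → CS230 → CS330; its vertices are {CS120, CS230, CS330, CS450}.

CS120, CS230, CS330, CS450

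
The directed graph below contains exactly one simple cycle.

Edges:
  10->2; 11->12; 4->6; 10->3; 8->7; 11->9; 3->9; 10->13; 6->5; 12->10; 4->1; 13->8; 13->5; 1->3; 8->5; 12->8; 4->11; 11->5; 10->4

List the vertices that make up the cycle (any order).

DFS with gray/black marking from 12:
12 gray
  10 gray
    13 gray
      5 gray
      5 black
      8 gray
        7 gray
        7 black
        8→5: 5 black — skip
      8 black
    13 black
    4 gray
      11 gray
        9 gray
        9 black
        11→5: 5 black — skip
        11→12: 12 is gray → back edge
Back edge closes the cycle 12 → 10 → 4 → 11 → 12; its vertices are {4, 10, 11, 12}.

4, 10, 11, 12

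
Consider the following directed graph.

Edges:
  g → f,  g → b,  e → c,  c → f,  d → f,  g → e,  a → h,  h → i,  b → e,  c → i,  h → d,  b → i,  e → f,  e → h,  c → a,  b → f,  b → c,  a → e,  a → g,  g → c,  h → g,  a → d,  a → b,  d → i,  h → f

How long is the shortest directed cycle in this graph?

3

For each vertex v, BFS finds the shortest path from v back to v.
The shortest such closed walk is a → b → c → a, length 3.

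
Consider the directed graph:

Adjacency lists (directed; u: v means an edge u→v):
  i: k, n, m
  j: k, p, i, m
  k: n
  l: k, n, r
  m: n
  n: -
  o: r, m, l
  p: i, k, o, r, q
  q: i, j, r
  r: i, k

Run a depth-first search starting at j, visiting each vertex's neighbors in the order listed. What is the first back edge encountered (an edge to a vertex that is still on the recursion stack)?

DFS from j (visiting each vertex's neighbors in the order listed); mark gray on enter, black on exit:
j gray
  k gray
    n gray
    n black
  k black
  p gray
    i gray
      i→k: k black — skip
      i→n: n black — skip
      m gray
        m→n: n black — skip
      m black
    i black
    p→k: k black — skip
    o gray
      r gray
        r→i: i black — skip
        r→k: k black — skip
      r black
      o→m: m black — skip
      l gray
        l→k: k black — skip
        l→n: n black — skip
        l→r: r black — skip
      l black
    o black
    p→r: r black — skip
    q gray
      q→i: i black — skip
      q→j: j is gray → back edge
First back edge: q → j.

q->j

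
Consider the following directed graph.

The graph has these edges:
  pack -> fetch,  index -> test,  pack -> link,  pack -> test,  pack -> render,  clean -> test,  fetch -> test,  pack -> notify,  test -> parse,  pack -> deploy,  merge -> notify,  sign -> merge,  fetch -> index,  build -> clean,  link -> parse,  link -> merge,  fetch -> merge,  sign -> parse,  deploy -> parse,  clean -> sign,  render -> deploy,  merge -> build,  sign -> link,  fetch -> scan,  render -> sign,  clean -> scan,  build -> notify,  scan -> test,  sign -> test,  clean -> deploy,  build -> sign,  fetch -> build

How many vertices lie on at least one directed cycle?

5

A vertex is on a directed cycle iff it belongs to a strongly connected component of size ≥ 2 (or has a self-loop).
The vertices on cycles are {link, sign, build, clean, merge} — 5 in total.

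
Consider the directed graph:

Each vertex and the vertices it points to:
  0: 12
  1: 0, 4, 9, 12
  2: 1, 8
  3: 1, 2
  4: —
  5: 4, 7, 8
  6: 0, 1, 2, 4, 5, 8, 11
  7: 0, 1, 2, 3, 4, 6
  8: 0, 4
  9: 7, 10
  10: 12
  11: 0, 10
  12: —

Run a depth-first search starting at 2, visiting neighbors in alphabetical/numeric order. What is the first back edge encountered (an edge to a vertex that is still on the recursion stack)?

7->1

DFS from 2 (visiting neighbors in alphabetical/numeric order); mark gray on enter, black on exit:
2 gray
  1 gray
    0 gray
      12 gray
      12 black
    0 black
    4 gray
    4 black
    9 gray
      7 gray
        7→0: 0 black — skip
        7→1: 1 is gray → back edge
First back edge: 7 → 1.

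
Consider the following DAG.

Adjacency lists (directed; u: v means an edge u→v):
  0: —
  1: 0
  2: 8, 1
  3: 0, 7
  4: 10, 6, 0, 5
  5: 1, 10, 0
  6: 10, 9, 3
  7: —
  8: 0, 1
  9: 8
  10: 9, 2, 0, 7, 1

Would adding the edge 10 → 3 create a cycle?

No

Adding 10→3 creates a cycle iff 3 can already reach 10.
Explore from 3: no path reaches 10. The graph stays acyclic.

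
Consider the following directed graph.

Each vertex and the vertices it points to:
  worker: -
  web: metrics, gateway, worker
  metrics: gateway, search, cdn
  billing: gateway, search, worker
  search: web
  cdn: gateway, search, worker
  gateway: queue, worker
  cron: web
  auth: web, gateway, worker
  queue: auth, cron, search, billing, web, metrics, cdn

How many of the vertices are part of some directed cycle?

9

A vertex is on a directed cycle iff it belongs to a strongly connected component of size ≥ 2 (or has a self-loop).
The vertices on cycles are {cdn, web, auth, cron, queue, search, billing, gateway, metrics} — 9 in total.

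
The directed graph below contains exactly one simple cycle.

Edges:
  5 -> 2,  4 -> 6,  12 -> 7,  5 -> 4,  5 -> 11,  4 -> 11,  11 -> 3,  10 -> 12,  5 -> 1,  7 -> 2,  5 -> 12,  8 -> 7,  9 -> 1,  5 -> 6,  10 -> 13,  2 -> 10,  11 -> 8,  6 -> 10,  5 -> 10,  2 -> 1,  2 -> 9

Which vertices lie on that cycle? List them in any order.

2, 7, 10, 12

DFS with gray/black marking from 2:
2 gray
  9 gray
    1 gray
    1 black
  9 black
  10 gray
    12 gray
      7 gray
        7→2: 2 is gray → back edge
Back edge closes the cycle 2 → 10 → 12 → 7 → 2; its vertices are {2, 7, 10, 12}.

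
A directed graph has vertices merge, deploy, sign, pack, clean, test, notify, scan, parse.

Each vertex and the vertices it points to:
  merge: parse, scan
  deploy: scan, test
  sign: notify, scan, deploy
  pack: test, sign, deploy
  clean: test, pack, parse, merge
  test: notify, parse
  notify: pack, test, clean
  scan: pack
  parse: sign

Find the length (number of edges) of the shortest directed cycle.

For each vertex v, BFS finds the shortest path from v back to v.
The shortest such closed walk is notify → test → notify, length 2.

2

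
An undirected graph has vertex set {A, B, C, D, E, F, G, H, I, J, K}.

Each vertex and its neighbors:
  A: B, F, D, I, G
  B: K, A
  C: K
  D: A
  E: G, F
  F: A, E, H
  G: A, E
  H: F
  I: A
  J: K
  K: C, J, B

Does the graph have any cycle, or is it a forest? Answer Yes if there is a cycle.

Yes

DFS, tracking each vertex's parent; an edge to a visited non-parent vertex closes a cycle.
Start from B:
visit B (parent –)
  visit K (parent B)
    visit C (parent K)
      C–K: parent, skip
    visit J (parent K)
      J–K: parent, skip
    K–B: parent, skip
  visit A (parent B)
    A–B: parent, skip
    visit F (parent A)
      F–A: parent, skip
      visit E (parent F)
        visit G (parent E)
          G–A: A visited and ≠ parent → cycle
Cycle: A – F – E – G – A.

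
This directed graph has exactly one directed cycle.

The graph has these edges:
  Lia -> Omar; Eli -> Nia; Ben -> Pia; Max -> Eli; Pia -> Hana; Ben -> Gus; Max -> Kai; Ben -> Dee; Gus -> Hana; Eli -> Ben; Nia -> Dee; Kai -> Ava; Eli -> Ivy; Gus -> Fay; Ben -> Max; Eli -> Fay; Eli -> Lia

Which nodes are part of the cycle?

Ben, Eli, Max

DFS with gray/black marking from Eli:
Eli gray
  Ivy gray
  Ivy black
  Fay gray
  Fay black
  Nia gray
    Dee gray
    Dee black
  Nia black
  Ben gray
    Pia gray
      Hana gray
      Hana black
    Pia black
    Gus gray
      Gus→Hana: Hana black — skip
      Gus→Fay: Fay black — skip
    Gus black
    Max gray
      Max→Eli: Eli is gray → back edge
Back edge closes the cycle Eli → Ben → Max → Eli; its vertices are {Ben, Eli, Max}.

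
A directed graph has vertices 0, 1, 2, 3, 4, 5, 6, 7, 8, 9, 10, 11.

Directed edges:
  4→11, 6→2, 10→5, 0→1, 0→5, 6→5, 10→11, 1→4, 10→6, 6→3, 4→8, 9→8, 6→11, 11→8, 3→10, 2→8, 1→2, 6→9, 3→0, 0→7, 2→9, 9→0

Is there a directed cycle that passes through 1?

Yes

1 is on a cycle iff 1 can reach itself via ≥1 edge.
1 → 2 → 9 → 0 → 1 — yes.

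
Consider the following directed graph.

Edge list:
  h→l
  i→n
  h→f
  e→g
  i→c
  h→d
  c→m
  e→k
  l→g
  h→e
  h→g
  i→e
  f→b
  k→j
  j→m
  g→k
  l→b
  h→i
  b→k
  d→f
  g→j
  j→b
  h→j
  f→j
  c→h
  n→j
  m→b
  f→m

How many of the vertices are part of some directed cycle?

7

A vertex is on a directed cycle iff it belongs to a strongly connected component of size ≥ 2 (or has a self-loop).
The vertices on cycles are {b, c, h, i, j, k, m} — 7 in total.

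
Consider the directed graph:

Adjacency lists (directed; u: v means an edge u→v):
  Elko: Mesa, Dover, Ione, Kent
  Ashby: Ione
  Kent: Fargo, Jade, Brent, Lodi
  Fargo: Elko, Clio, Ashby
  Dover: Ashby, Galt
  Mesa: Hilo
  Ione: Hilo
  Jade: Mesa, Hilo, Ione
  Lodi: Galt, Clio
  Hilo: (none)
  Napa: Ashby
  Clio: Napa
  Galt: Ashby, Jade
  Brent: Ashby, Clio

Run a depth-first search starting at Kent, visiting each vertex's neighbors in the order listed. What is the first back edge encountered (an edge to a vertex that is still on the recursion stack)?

Elko→Kent

DFS from Kent (visiting each vertex's neighbors in the order listed); mark gray on enter, black on exit:
Kent gray
  Fargo gray
    Elko gray
      Mesa gray
        Hilo gray
        Hilo black
      Mesa black
      Dover gray
        Ashby gray
          Ione gray
            Ione→Hilo: Hilo black — skip
          Ione black
        Ashby black
        Galt gray
          Galt→Ashby: Ashby black — skip
          Jade gray
            Jade→Mesa: Mesa black — skip
            Jade→Hilo: Hilo black — skip
            Jade→Ione: Ione black — skip
          Jade black
        Galt black
      Dover black
      Elko→Ione: Ione black — skip
      Elko→Kent: Kent is gray → back edge
First back edge: Elko → Kent.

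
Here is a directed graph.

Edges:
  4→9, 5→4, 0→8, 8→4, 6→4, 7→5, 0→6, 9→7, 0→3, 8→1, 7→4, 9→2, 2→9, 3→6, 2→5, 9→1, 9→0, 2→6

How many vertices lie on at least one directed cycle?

A vertex is on a directed cycle iff it belongs to a strongly connected component of size ≥ 2 (or has a self-loop).
The vertices on cycles are {0, 2, 3, 4, 5, 6, 7, 8, 9} — 9 in total.

9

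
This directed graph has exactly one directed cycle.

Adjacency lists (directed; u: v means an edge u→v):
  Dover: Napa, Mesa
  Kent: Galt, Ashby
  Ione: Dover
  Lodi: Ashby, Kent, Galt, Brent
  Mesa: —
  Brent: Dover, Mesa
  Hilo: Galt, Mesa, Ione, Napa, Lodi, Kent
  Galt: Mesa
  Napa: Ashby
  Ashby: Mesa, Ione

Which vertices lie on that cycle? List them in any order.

DFS with gray/black marking from Napa:
Napa gray
  Ashby gray
    Mesa gray
    Mesa black
    Ione gray
      Dover gray
        Dover→Napa: Napa is gray → back edge
Back edge closes the cycle Napa → Ashby → Ione → Dover → Napa; its vertices are {Ione, Napa, Ashby, Dover}.

Ione, Napa, Ashby, Dover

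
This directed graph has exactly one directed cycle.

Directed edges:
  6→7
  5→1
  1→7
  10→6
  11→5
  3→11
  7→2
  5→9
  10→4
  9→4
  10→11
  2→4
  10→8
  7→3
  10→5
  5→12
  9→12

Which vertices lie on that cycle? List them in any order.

1, 3, 5, 7, 11

DFS with gray/black marking from 5:
5 gray
  9 gray
    4 gray
    4 black
    12 gray
    12 black
  9 black
  5→12: 12 black — skip
  1 gray
    7 gray
      3 gray
        11 gray
          11→5: 5 is gray → back edge
Back edge closes the cycle 5 → 1 → 7 → 3 → 11 → 5; its vertices are {1, 3, 5, 7, 11}.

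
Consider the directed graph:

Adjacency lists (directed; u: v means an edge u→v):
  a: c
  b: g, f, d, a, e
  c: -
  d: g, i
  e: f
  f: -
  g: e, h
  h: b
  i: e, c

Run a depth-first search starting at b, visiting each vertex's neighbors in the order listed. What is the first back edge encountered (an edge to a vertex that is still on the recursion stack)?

DFS from b (visiting each vertex's neighbors in the order listed); mark gray on enter, black on exit:
b gray
  g gray
    e gray
      f gray
      f black
    e black
    h gray
      h→b: b is gray → back edge
First back edge: h → b.

h→b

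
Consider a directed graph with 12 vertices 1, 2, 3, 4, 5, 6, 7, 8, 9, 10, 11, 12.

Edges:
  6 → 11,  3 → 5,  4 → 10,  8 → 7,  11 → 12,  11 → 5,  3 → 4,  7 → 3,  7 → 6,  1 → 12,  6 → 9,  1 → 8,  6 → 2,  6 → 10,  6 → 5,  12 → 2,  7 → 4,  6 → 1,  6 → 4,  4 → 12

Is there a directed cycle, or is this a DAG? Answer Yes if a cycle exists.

DFS with white/gray/black marking, starting from 2:
2 gray
2 black
1 gray
  12 gray
    12→2: 2 black — skip
  12 black
  8 gray
    7 gray
      4 gray
        4→12: 12 black — skip
        10 gray
        10 black
      4 black
      6 gray
        11 gray
          11→12: 12 black — skip
          5 gray
          5 black
        11 black
        9 gray
        9 black
        6→5: 5 black — skip
        6→10: 10 black — skip
        6→2: 2 black — skip
        6→1: 1 is gray → back edge
Back edge found, so a cycle exists: 1 → 8 → 7 → 6 → 1.

Yes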